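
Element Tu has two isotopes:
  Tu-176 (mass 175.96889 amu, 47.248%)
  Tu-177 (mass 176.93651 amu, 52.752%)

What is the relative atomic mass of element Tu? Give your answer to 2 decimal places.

Weight each isotope mass by its fractional abundance: 0.47248 × 175.96889 + 0.52752 × 176.93651
= 83.141781 + 93.337548 = 176.479329 amu

176.48 amu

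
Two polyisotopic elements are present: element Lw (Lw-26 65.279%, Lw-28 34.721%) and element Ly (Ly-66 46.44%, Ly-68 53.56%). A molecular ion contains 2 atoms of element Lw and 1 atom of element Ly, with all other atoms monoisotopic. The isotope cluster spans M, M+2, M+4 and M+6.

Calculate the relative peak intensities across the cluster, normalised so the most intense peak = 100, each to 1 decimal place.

Element Lw pattern (n=2): 0.42613478 : 0.45331043 : 0.12055478
Element Ly pattern (n=1): 0.4644 : 0.5356
Convolve the two distributions (both contribute in 2-u steps):
  M: 0.42613478×0.4644 = 0.197897
  M+2: 0.42613478×0.5356 + 0.45331043×0.4644 = 0.438755
  M+4: 0.45331043×0.5356 + 0.12055478×0.4644 = 0.298779
  M+6: 0.12055478×0.5356 = 0.064569
Scale to base peak (0.438755) = 100: 45.1 : 100.0 : 68.1 : 14.7

45.1 : 100.0 : 68.1 : 14.7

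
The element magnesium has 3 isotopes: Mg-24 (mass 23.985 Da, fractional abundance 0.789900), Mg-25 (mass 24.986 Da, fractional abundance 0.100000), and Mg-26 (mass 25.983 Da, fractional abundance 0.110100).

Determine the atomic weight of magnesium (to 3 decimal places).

24.305 Da

Weight each isotope mass by its fractional abundance: 0.789900 × 23.985 + 0.100000 × 24.986 + 0.110100 × 25.983
= 18.9458 + 2.4986 + 2.8607 = 24.3051 Da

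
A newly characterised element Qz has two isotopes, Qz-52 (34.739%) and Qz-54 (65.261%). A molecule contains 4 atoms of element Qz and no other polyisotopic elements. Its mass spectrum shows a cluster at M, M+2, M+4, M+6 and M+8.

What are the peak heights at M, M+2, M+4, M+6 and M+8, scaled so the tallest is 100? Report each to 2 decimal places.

Each Qz atom is independently Qz-52 (p = 0.34739) or Qz-54 (q = 0.65261); the cluster is the binomial expansion (p + q)^4.
P(M) = 0.34739^4 = 0.014564
P(M+2) = 4 × 0.34739^3 × 0.65261^1 = 0.109437
P(M+4) = 6 × 0.34739^2 × 0.65261^2 = 0.308385
P(M+6) = 4 × 0.34739^1 × 0.65261^3 = 0.386223
P(M+8) = 0.65261^4 = 0.181391
The M+6 peak is largest (0.386223); scaling to 100 gives 3.77 : 28.34 : 79.85 : 100.00 : 46.97.

3.77 : 28.34 : 79.85 : 100.00 : 46.97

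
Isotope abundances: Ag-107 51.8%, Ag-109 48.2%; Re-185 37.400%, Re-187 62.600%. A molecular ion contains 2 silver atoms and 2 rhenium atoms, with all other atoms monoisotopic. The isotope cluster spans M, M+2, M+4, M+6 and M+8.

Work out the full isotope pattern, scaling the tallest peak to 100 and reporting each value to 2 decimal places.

10.10 : 52.63 : 100.00 : 81.96 : 24.51

Silver pattern (n=2): 0.268324 : 0.499352 : 0.232324
Rhenium pattern (n=2): 0.139876 : 0.468248 : 0.391876
Convolve the two distributions (both contribute in 2-u steps):
  M: 0.268324×0.139876 = 0.037532
  M+2: 0.268324×0.468248 + 0.499352×0.139876 = 0.195490
  M+4: 0.268324×0.391876 + 0.499352×0.468248 + 0.232324×0.139876 = 0.371467
  M+6: 0.499352×0.391876 + 0.232324×0.468248 = 0.304469
  M+8: 0.232324×0.391876 = 0.091042
Scale to base peak (0.371467) = 100: 10.10 : 52.63 : 100.00 : 81.96 : 24.51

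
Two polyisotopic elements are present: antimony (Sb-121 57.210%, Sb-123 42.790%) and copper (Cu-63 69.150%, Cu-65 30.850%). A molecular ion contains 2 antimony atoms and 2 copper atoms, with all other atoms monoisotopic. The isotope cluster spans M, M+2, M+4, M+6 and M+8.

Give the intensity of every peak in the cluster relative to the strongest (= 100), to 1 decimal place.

Antimony pattern (n=2): 0.32729841 : 0.48960318 : 0.18309841
Copper pattern (n=2): 0.47817225 : 0.4266555 : 0.09517225
Convolve the two distributions (both contribute in 2-u steps):
  M: 0.32729841×0.47817225 = 0.156505
  M+2: 0.32729841×0.4266555 + 0.48960318×0.47817225 = 0.373758
  M+4: 0.32729841×0.09517225 + 0.48960318×0.4266555 + 0.18309841×0.47817225 = 0.327594
  M+6: 0.48960318×0.09517225 + 0.18309841×0.4266555 = 0.124717
  M+8: 0.18309841×0.09517225 = 0.017426
Scale to base peak (0.373758) = 100: 41.9 : 100.0 : 87.6 : 33.4 : 4.7

41.9 : 100.0 : 87.6 : 33.4 : 4.7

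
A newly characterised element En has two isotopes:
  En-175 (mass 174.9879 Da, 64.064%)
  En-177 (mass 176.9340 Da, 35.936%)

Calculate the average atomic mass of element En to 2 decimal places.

175.69 Da

The abundance-weighted mean is 0.64064 × 174.9879 + 0.35936 × 176.9340
= 112.10425 + 63.58300 = 175.68725 Da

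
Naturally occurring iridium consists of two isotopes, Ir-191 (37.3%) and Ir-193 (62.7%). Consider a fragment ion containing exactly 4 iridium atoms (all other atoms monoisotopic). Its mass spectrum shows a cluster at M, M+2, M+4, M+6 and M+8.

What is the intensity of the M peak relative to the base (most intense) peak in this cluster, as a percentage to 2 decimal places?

5.26%

Binomial terms of (0.373 + 0.627)^4: M 0.0194, M+2 0.1302, M+4 0.3282, M+6 0.3678, M+8 0.1546 → M+6 is the base peak.
P(M+6) = C(4,3) × 0.373^1 × 0.627^3 = 4 × 0.3730 × 0.24649188 = 0.367766 (base)
P(M) = C(4,0) × 0.373^4 × 0.627^0 = 1 × 0.01935688 × 1.0000 = 0.019357
Relative intensity = 0.019357 / 0.367766 × 100 = 5.26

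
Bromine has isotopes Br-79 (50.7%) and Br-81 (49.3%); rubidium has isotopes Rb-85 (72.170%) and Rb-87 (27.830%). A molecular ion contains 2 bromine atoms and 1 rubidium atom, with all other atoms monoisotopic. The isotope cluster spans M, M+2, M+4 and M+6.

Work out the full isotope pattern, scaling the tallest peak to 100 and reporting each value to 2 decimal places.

42.91 : 100.00 : 72.75 : 15.65

Bromine pattern (n=2): 0.257049 : 0.499902 : 0.243049
Rubidium pattern (n=1): 0.7217 : 0.2783
Convolve the two distributions (both contribute in 2-u steps):
  M: 0.257049×0.7217 = 0.185512
  M+2: 0.257049×0.2783 + 0.499902×0.7217 = 0.432316
  M+4: 0.499902×0.2783 + 0.243049×0.7217 = 0.314531
  M+6: 0.243049×0.2783 = 0.067641
Scale to base peak (0.432316) = 100: 42.91 : 100.00 : 72.75 : 15.65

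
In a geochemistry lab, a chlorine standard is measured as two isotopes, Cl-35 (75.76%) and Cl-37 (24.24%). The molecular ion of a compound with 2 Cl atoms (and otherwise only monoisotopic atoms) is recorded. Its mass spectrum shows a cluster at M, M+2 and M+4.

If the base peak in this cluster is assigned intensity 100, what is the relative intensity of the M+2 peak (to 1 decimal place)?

Binomial terms of (0.7576 + 0.2424)^2: M 0.5740, M+2 0.3673, M+4 0.0588 → M is the base peak.
P(M) = C(2,0) × 0.7576^2 × 0.2424^0 = 1 × 0.57395776 × 1.0000 = 0.573958 (base)
P(M+2) = C(2,1) × 0.7576^1 × 0.2424^1 = 2 × 0.7576 × 0.2424 = 0.367284
Relative intensity = 0.367284 / 0.573958 × 100 = 64.0

64.0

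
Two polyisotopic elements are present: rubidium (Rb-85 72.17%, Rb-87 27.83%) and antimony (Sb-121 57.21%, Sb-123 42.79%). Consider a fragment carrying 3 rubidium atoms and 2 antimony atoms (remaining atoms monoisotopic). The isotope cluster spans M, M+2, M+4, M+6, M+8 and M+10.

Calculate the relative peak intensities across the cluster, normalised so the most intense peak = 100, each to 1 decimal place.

Rubidium pattern (n=3): 0.37589809 : 0.43485841 : 0.16768892 : 0.02155458
Antimony pattern (n=2): 0.32729841 : 0.48960318 : 0.18309841
Convolve the two distributions (both contribute in 2-u steps):
  M: 0.37589809×0.32729841 = 0.123031
  M+2: 0.37589809×0.48960318 + 0.43485841×0.32729841 = 0.326369
  M+4: 0.37589809×0.18309841 + 0.43485841×0.48960318 + 0.16768892×0.32729841 = 0.336619
  M+6: 0.43485841×0.18309841 + 0.16768892×0.48960318 + 0.02155458×0.32729841 = 0.168778
  M+8: 0.16768892×0.18309841 + 0.02155458×0.48960318 = 0.041257
  M+10: 0.02155458×0.18309841 = 0.003947
Scale to base peak (0.336619) = 100: 36.5 : 97.0 : 100.0 : 50.1 : 12.3 : 1.2

36.5 : 97.0 : 100.0 : 50.1 : 12.3 : 1.2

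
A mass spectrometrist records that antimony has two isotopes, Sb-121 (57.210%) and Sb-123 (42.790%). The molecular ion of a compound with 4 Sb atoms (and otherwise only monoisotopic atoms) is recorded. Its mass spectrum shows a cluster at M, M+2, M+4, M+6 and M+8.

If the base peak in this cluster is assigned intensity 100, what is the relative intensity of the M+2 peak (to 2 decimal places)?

(0.57210 + 0.42790)^4 gives M 0.1071, M+2 0.3205, M+4 0.3596, M+6 0.1793, M+8 0.0335; the largest is M+4.
P(M+4) = C(4,2) × 0.57210^2 × 0.42790^2 = 6 × 0.32729841 × 0.18309841 = 0.359567 (base)
P(M+2) = C(4,1) × 0.57210^3 × 0.42790^1 = 4 × 0.18724742 × 0.4279 = 0.320493
Relative intensity = 0.320493 / 0.359567 × 100 = 89.13

89.13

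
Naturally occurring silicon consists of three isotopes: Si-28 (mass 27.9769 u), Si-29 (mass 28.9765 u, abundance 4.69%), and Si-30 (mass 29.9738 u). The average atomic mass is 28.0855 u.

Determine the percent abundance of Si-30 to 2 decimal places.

Let x and y be the fractions of Si-28 and Si-30. Then x + y = 1 − 0.0469 = 0.9531 and 27.9769x + 29.9738y = 28.0855 − 0.0469×28.9765 = 26.72650215.
Substituting: 27.9769x + 29.9738(0.9531 − x) = 26.72650215
(27.9769 − 29.9738)x = -1.84152663  ⇒  x = 0.92219, y = 0.03091
Si-28: 92.22%, Si-30: 3.09%.

3.09%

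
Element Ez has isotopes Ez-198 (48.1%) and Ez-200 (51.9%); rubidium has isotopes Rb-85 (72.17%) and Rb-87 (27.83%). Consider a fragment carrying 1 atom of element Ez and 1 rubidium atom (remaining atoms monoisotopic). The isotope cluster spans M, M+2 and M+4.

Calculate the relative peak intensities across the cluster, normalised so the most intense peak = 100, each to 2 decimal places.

Element Ez pattern (n=1): 0.4810 : 0.5190
Rubidium pattern (n=1): 0.7217 : 0.2783
Convolve the two distributions (both contribute in 2-u steps):
  M: 0.4810×0.7217 = 0.347138
  M+2: 0.4810×0.2783 + 0.5190×0.7217 = 0.508425
  M+4: 0.5190×0.2783 = 0.144438
Scale to base peak (0.508425) = 100: 68.28 : 100.00 : 28.41

68.28 : 100.00 : 28.41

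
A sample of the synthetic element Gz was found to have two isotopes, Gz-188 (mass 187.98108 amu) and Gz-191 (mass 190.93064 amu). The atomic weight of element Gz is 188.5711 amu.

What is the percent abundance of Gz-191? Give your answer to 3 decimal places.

20.004%

Let x be the fractional abundance of Gz-188; then Gz-191 has abundance 1 − x.
187.98108·x + 190.93064·(1 − x) = 188.5711
(187.98108 − 190.93064)·x = 188.5711 − 190.93064
x = -2.35954 / -2.94956 = 0.79996 → 79.996% Gz-188, 20.004% Gz-191.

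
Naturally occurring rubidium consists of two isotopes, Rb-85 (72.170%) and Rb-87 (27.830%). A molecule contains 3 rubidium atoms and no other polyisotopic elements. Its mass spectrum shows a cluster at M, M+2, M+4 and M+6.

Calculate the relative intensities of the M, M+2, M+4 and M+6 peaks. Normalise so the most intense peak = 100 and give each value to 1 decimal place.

86.4 : 100.0 : 38.6 : 5.0

Expanding (0.72170 + 0.27830)^3:
P(M) = 0.72170^3 = 0.375898
P(M+2) = 3 × 0.72170^2 × 0.27830^1 = 0.434858
P(M+4) = 3 × 0.72170^1 × 0.27830^2 = 0.167689
P(M+6) = 0.27830^3 = 0.021555
The M+2 peak is largest (0.434858); scaling to 100 gives 86.4 : 100.0 : 38.6 : 5.0.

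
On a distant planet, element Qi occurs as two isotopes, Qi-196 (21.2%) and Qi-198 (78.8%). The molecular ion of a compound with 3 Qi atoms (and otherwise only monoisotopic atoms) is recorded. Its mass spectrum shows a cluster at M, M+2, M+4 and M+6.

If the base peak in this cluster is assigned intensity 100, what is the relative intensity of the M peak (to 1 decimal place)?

1.9

Binomial terms of (0.212 + 0.788)^3: M 0.0095, M+2 0.1062, M+4 0.3949, M+6 0.4893 → M+6 is the base peak.
P(M+6) = C(3,3) × 0.212^0 × 0.788^3 = 1 × 1.0000 × 0.48930387 = 0.489304 (base)
P(M) = C(3,0) × 0.212^3 × 0.788^0 = 1 × 0.00952813 × 1.0000 = 0.009528
Relative intensity = 0.009528 / 0.489304 × 100 = 1.9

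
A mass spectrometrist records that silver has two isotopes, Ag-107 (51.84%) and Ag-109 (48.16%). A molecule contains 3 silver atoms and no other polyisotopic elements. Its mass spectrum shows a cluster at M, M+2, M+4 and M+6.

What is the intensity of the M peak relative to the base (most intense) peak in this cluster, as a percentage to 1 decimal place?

35.9%

Binomial terms of (0.5184 + 0.4816)^3: M 0.1393, M+2 0.3883, M+4 0.3607, M+6 0.1117 → M+2 is the base peak.
P(M+2) = C(3,1) × 0.5184^2 × 0.4816^1 = 3 × 0.26873856 × 0.4816 = 0.388273 (base)
P(M) = C(3,0) × 0.5184^3 × 0.4816^0 = 1 × 0.13931407 × 1.0000 = 0.139314
Relative intensity = 0.139314 / 0.388273 × 100 = 35.9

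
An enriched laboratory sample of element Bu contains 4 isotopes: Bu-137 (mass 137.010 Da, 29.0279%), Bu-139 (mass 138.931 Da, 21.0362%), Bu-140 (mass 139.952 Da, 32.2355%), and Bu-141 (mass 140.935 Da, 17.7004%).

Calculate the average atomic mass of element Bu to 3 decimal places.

Weight each isotope mass by its fractional abundance: 0.290279 × 137.010 + 0.210362 × 138.931 + 0.322355 × 139.952 + 0.177004 × 140.935
= 39.7711 + 29.2258 + 45.1142 + 24.9461 = 139.0572 Da

139.057 Da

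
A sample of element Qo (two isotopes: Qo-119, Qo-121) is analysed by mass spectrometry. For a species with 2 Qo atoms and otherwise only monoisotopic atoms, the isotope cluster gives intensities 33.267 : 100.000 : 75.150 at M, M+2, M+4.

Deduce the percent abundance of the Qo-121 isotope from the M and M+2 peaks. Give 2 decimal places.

Let p = fractional abundance of Qo-119. I(M+2)/I(M) = [C(2,1)·p^1·(1−p)] / p^2 = 2·(1−p)/p = 100.000/33.267 = 3.0060
(1−p)/p = 3.0060/2 = 1.5030  ⇒  p = 1/(1 + 1.5030) = 0.3995
Qo-119: 39.95%, Qo-121: 60.05%.

60.05%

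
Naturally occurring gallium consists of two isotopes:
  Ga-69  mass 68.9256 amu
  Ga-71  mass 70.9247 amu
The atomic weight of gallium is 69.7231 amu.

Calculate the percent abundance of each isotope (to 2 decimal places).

Ga-69: 60.11%, Ga-71: 39.89%

Let x be the fractional abundance of Ga-69; then Ga-71 has abundance 1 − x.
68.9256·x + 70.9247·(1 − x) = 69.7231
(68.9256 − 70.9247)·x = 69.7231 − 70.9247
x = -1.2016 / -1.9991 = 0.60107 → 60.11% Ga-69, 39.89% Ga-71.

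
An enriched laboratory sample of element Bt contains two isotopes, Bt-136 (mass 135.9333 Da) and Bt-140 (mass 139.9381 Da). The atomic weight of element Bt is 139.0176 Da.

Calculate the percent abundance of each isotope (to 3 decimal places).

With x = fraction of Bt-136 (so Bt-140 is 1 − x):
135.9333·x + 139.9381·(1 − x) = 139.0176
(135.9333 − 139.9381)·x = 139.0176 − 139.9381
x = -0.9205 / -4.0048 = 0.22985 → 22.985% Bt-136, 77.015% Bt-140.

Bt-136: 22.985%, Bt-140: 77.015%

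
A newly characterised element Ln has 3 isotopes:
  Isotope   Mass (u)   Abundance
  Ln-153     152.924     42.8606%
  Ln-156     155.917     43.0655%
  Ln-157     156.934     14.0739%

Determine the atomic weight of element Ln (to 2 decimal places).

154.78 u

Weight each isotope mass by its fractional abundance: 0.428606 × 152.924 + 0.430655 × 155.917 + 0.140739 × 156.934
= 65.5441 + 67.1464 + 22.0867 = 154.7772 u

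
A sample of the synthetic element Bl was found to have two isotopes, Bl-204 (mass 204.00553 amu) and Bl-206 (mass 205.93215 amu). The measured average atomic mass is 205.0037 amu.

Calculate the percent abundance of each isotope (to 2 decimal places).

With x = fraction of Bl-204 (so Bl-206 is 1 − x):
204.00553·x + 205.93215·(1 − x) = 205.0037
(204.00553 − 205.93215)·x = 205.0037 − 205.93215
x = -0.92845 / -1.92662 = 0.48191 → 48.19% Bl-204, 51.81% Bl-206.

Bl-204: 48.19%, Bl-206: 51.81%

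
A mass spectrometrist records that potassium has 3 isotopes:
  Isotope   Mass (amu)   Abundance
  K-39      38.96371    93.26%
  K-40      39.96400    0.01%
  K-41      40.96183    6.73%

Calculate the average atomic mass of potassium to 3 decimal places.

Ar = Σ fᵢ·mᵢ = 0.9326 × 38.96371 + 0.0001 × 39.96400 + 0.0673 × 40.96183
= 36.337556 + 0.003996 + 2.756731 = 39.098283 amu

39.098 amu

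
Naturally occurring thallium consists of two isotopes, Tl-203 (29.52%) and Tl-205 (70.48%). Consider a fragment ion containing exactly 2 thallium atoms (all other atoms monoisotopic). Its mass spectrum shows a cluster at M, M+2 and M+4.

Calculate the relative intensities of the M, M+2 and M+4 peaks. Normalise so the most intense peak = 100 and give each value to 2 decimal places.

17.54 : 83.77 : 100.00

Each Tl atom is independently Tl-203 (p = 0.2952) or Tl-205 (q = 0.7048); the cluster is the binomial expansion (p + q)^2.
P(M) = 0.2952^2 = 0.087143
P(M+2) = 2 × 0.2952^1 × 0.7048^1 = 0.416114
P(M+4) = 0.7048^2 = 0.496743
The M+4 peak is largest (0.496743); scaling to 100 gives 17.54 : 83.77 : 100.00.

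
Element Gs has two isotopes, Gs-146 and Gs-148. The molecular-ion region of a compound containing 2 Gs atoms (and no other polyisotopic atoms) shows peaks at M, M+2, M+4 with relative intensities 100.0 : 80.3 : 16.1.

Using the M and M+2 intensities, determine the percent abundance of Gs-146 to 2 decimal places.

71.35%

Write p for the Gs-146 fraction. I(M+2)/I(M) = [C(2,1)·p^1·(1−p)] / p^2 = 2·(1−p)/p = 80.3/100.0 = 0.8030
(1−p)/p = 0.8030/2 = 0.4015  ⇒  p = 1/(1 + 0.4015) = 0.7135
Gs-146: 71.35%, Gs-148: 28.65%.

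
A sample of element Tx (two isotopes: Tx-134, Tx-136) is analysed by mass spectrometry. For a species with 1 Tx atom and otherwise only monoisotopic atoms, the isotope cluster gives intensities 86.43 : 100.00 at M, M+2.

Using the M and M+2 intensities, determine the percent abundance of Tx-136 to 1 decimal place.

If p is the fraction of Tx that is Tx-134, then I(M+2)/I(M) = [C(1,1)·p^0·(1−p)] / p^1 = 1·(1−p)/p = 100.00/86.43 = 1.1570
(1−p)/p = 1.1570/1 = 1.1570  ⇒  p = 1/(1 + 1.1570) = 0.4636
Tx-134: 46.4%, Tx-136: 53.6%.

53.6%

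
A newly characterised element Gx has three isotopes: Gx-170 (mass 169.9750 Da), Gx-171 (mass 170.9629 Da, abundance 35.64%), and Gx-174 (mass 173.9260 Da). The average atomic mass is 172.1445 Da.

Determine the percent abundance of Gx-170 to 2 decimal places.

18.36%

The remaining 64.36% is split between Gx-170 (fraction x) and Gx-174 (fraction 0.6436 − x).
Substituting: 169.9750x + 173.9260(0.6436 − x) = 111.21332244
(169.9750 − 173.9260)x = -0.72545116  ⇒  x = 0.18361, y = 0.45999
Gx-170: 18.36%, Gx-174: 46.00%.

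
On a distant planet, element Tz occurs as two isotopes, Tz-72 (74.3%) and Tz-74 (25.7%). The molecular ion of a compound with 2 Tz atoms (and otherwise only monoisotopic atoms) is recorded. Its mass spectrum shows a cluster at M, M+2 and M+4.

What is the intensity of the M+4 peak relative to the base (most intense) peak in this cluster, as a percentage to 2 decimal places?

11.96%

Term probabilities: M 0.5520, M+2 0.3819, M+4 0.0660. Base peak = M.
P(M) = C(2,0) × 0.743^2 × 0.257^0 = 1 × 0.552049 × 1.0000 = 0.552049 (base)
P(M+4) = C(2,2) × 0.743^0 × 0.257^2 = 1 × 1.0000 × 0.066049 = 0.066049
Relative intensity = 0.066049 / 0.552049 × 100 = 11.96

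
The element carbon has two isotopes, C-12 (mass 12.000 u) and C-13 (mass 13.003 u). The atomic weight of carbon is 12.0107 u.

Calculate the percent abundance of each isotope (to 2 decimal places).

C-12: 98.93%, C-13: 1.07%

Writing the weighted mean with unknown fraction x of C-12:
12.000·x + 13.003·(1 − x) = 12.0107
(12.000 − 13.003)·x = 12.0107 − 13.003
x = -0.9923 / -1.003 = 0.98933 → 98.93% C-12, 1.07% C-13.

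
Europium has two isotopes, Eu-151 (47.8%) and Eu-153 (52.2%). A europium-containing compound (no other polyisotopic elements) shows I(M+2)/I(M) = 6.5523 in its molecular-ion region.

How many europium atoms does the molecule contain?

6

For n independent Eu atoms, I(M+2)/I(M) = n · (abundance Eu-153) / (abundance Eu-151) = n · 0.522/0.478.
n = 6.5523 × 0.478/0.522 = 6.00 ≈ 6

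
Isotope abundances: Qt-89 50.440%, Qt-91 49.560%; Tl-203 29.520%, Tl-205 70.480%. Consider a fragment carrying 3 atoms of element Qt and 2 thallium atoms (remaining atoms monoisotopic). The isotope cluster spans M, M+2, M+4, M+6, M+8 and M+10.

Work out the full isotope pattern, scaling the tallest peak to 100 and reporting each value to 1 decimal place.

3.2 : 24.5 : 71.8 : 100.0 : 66.6 : 17.1

Element Qt pattern (n=3): 0.12832913 : 0.3782707 : 0.37167122 : 0.12172895
Thallium pattern (n=2): 0.08714304 : 0.41611392 : 0.49674304
Convolve the two distributions (both contribute in 2-u steps):
  M: 0.12832913×0.08714304 = 0.011183
  M+2: 0.12832913×0.41611392 + 0.3782707×0.08714304 = 0.086363
  M+4: 0.12832913×0.49674304 + 0.3782707×0.41611392 + 0.37167122×0.08714304 = 0.253539
  M+6: 0.3782707×0.49674304 + 0.37167122×0.41611392 + 0.12172895×0.08714304 = 0.353169
  M+8: 0.37167122×0.49674304 + 0.12172895×0.41611392 = 0.235278
  M+10: 0.12172895×0.49674304 = 0.060468
Scale to base peak (0.353169) = 100: 3.2 : 24.5 : 71.8 : 100.0 : 66.6 : 17.1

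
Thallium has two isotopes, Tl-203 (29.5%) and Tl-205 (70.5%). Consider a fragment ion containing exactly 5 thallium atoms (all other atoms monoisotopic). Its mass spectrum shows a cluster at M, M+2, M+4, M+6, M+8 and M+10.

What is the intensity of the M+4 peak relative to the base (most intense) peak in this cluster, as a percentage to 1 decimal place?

Binomial terms of (0.295 + 0.705)^5: M 0.0022, M+2 0.0267, M+4 0.1276, M+6 0.3049, M+8 0.3644, M+10 0.1742 → M+8 is the base peak.
P(M+8) = C(5,4) × 0.295^1 × 0.705^4 = 5 × 0.2950 × 0.24703385 = 0.364375 (base)
P(M+4) = C(5,2) × 0.295^3 × 0.705^2 = 10 × 0.02567237 × 0.497025 = 0.127598
Relative intensity = 0.127598 / 0.364375 × 100 = 35.0

35.0%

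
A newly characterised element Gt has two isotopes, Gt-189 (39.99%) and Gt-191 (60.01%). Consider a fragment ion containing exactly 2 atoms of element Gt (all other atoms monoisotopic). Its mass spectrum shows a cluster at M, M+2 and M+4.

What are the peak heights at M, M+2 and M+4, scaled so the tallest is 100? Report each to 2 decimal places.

33.32 : 100.00 : 75.03

Each Gt atom is independently Gt-189 (p = 0.3999) or Gt-191 (q = 0.6001); the cluster is the binomial expansion (p + q)^2.
P(M) = 0.3999^2 = 0.159920
P(M+2) = 2 × 0.3999^1 × 0.6001^1 = 0.479960
P(M+4) = 0.6001^2 = 0.360120
The M+2 peak is largest (0.479960); scaling to 100 gives 33.32 : 100.00 : 75.03.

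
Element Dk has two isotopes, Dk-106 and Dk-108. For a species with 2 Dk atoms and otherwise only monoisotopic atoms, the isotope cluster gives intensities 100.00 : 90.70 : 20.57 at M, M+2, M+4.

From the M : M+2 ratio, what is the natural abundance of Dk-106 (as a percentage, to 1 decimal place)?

Let p = fractional abundance of Dk-106. I(M+2)/I(M) = [C(2,1)·p^1·(1−p)] / p^2 = 2·(1−p)/p = 90.70/100.00 = 0.9070
(1−p)/p = 0.9070/2 = 0.4535  ⇒  p = 1/(1 + 0.4535) = 0.6880
Dk-106: 68.8%, Dk-108: 31.2%.

68.8%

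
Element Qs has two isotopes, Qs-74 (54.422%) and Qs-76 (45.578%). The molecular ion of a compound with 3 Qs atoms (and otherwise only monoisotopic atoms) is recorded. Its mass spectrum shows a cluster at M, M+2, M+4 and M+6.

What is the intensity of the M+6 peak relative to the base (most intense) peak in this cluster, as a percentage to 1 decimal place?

Binomial terms of (0.54422 + 0.45578)^3: M 0.1612, M+2 0.4050, M+4 0.3392, M+6 0.0947 → M+2 is the base peak.
P(M+2) = C(3,1) × 0.54422^2 × 0.45578^1 = 3 × 0.29617541 × 0.45578 = 0.404972 (base)
P(M+6) = C(3,3) × 0.54422^0 × 0.45578^3 = 1 × 1.0000 × 0.09468164 = 0.094682
Relative intensity = 0.094682 / 0.404972 × 100 = 23.4

23.4%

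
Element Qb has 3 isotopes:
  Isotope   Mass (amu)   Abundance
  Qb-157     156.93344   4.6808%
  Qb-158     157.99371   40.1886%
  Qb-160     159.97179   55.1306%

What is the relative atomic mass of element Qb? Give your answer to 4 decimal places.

Ar = Σ fᵢ·mᵢ = 0.046808 × 156.93344 + 0.401886 × 157.99371 + 0.551306 × 159.97179
= 7.345740 + 63.495460 + 88.193408 = 159.034608 amu

159.0346 amu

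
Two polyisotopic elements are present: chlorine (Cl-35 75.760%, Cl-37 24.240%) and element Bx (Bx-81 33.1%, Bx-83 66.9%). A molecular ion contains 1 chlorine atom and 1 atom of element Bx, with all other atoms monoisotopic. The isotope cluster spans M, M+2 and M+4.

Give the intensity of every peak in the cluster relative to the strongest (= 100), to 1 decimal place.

Chlorine pattern (n=1): 0.7576 : 0.2424
Element Bx pattern (n=1): 0.3310 : 0.6690
Convolve the two distributions (both contribute in 2-u steps):
  M: 0.7576×0.3310 = 0.250766
  M+2: 0.7576×0.6690 + 0.2424×0.3310 = 0.587069
  M+4: 0.2424×0.6690 = 0.162166
Scale to base peak (0.587069) = 100: 42.7 : 100.0 : 27.6

42.7 : 100.0 : 27.6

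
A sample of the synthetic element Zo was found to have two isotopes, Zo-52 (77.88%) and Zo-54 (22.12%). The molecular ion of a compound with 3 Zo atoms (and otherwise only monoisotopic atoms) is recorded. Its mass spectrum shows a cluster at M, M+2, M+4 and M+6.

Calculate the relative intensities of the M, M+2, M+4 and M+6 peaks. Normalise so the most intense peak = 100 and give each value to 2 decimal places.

100.00 : 85.21 : 24.20 : 2.29

Each Zo atom is independently Zo-52 (p = 0.7788) or Zo-54 (q = 0.2212); the cluster is the binomial expansion (p + q)^3.
P(M) = 0.7788^3 = 0.472365
P(M+2) = 3 × 0.7788^2 × 0.2212^1 = 0.402493
P(M+4) = 3 × 0.7788^1 × 0.2212^2 = 0.114319
P(M+6) = 0.2212^3 = 0.010823
The M peak is largest (0.472365); scaling to 100 gives 100.00 : 85.21 : 24.20 : 2.29.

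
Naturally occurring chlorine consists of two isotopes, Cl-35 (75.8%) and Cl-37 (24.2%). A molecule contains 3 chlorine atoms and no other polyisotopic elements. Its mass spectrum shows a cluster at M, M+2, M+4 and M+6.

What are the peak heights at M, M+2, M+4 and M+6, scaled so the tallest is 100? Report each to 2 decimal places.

100.00 : 95.78 : 30.58 : 3.25

The 3 Cl atoms are independent, so intensities follow the terms of (0.758 + 0.242)^3.
P(M) = 0.758^3 = 0.435520
P(M+2) = 3 × 0.758^2 × 0.242^1 = 0.417133
P(M+4) = 3 × 0.758^1 × 0.242^2 = 0.133175
P(M+6) = 0.242^3 = 0.014172
The M peak is largest (0.435520); scaling to 100 gives 100.00 : 95.78 : 30.58 : 3.25.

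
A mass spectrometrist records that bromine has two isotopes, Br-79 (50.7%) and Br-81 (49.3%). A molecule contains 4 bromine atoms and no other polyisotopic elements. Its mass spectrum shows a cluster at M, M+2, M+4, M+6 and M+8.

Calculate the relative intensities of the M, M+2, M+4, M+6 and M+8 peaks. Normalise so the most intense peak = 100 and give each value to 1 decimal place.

17.6 : 68.6 : 100.0 : 64.8 : 15.8

Each Br atom is independently Br-79 (p = 0.507) or Br-81 (q = 0.493); the cluster is the binomial expansion (p + q)^4.
P(M) = 0.507^4 = 0.066074
P(M+2) = 4 × 0.507^3 × 0.493^1 = 0.256999
P(M+4) = 6 × 0.507^2 × 0.493^2 = 0.374853
P(M+6) = 4 × 0.507^1 × 0.493^3 = 0.243001
P(M+8) = 0.493^4 = 0.059073
The M+4 peak is largest (0.374853); scaling to 100 gives 17.6 : 68.6 : 100.0 : 64.8 : 15.8.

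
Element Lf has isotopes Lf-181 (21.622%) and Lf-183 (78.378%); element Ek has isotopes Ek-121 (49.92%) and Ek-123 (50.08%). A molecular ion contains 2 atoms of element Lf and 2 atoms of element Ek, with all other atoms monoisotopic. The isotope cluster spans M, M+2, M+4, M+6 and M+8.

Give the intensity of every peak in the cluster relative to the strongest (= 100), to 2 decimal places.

Element Lf pattern (n=2): 0.04675109 : 0.33893782 : 0.61431109
Element Ek pattern (n=2): 0.24920064 : 0.49999872 : 0.25080064
Convolve the two distributions (both contribute in 2-u steps):
  M: 0.04675109×0.24920064 = 0.011650
  M+2: 0.04675109×0.49999872 + 0.33893782×0.24920064 = 0.107839
  M+4: 0.04675109×0.25080064 + 0.33893782×0.49999872 + 0.61431109×0.24920064 = 0.334280
  M+6: 0.33893782×0.25080064 + 0.61431109×0.49999872 = 0.392161
  M+8: 0.61431109×0.25080064 = 0.154070
Scale to base peak (0.392161) = 100: 2.97 : 27.50 : 85.24 : 100.00 : 39.29

2.97 : 27.50 : 85.24 : 100.00 : 39.29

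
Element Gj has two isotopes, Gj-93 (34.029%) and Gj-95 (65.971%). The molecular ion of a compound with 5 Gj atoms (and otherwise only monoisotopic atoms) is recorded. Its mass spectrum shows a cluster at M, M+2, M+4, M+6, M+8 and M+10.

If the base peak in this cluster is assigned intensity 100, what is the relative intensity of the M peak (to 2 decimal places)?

Term probabilities: M 0.0046, M+2 0.0442, M+4 0.1715, M+6 0.3325, M+8 0.3223, M+10 0.1250. Base peak = M+6.
P(M+6) = C(5,3) × 0.34029^2 × 0.65971^3 = 10 × 0.11579728 × 0.28711719 = 0.332474 (base)
P(M) = C(5,0) × 0.34029^5 × 0.65971^0 = 1 × 0.00456295 × 1.0000 = 0.004563
Relative intensity = 0.004563 / 0.332474 × 100 = 1.37

1.37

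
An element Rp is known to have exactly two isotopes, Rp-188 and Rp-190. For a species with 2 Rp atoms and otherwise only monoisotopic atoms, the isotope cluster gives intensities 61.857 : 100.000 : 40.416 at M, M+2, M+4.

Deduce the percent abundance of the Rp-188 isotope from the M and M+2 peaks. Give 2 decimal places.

Write p for the Rp-188 fraction. I(M+2)/I(M) = [C(2,1)·p^1·(1−p)] / p^2 = 2·(1−p)/p = 100.000/61.857 = 1.6166
(1−p)/p = 1.6166/2 = 0.8083  ⇒  p = 1/(1 + 0.8083) = 0.5530
Rp-188: 55.30%, Rp-190: 44.70%.

55.30%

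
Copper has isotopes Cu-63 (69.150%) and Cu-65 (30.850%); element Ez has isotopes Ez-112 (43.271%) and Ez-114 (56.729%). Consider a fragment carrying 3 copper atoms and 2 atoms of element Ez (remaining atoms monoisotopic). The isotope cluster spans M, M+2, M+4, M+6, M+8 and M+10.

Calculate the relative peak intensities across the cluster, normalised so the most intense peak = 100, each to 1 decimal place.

17.2 : 68.0 : 100.0 : 67.9 : 21.6 : 2.6

Copper pattern (n=3): 0.33065611 : 0.44254842 : 0.19743483 : 0.02936064
Element Ez pattern (n=2): 0.18723794 : 0.49094411 : 0.32181794
Convolve the two distributions (both contribute in 2-u steps):
  M: 0.33065611×0.18723794 = 0.061911
  M+2: 0.33065611×0.49094411 + 0.44254842×0.18723794 = 0.245196
  M+4: 0.33065611×0.32181794 + 0.44254842×0.49094411 + 0.19743483×0.18723794 = 0.360645
  M+6: 0.44254842×0.32181794 + 0.19743483×0.49094411 + 0.02936064×0.18723794 = 0.244847
  M+8: 0.19743483×0.32181794 + 0.02936064×0.49094411 = 0.077953
  M+10: 0.02936064×0.32181794 = 0.009449
Scale to base peak (0.360645) = 100: 17.2 : 68.0 : 100.0 : 67.9 : 21.6 : 2.6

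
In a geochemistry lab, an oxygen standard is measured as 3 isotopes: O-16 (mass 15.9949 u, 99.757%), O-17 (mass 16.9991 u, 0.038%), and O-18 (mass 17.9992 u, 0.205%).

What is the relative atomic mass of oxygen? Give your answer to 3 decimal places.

15.999 u

Average mass = Σ (abundance × isotope mass) = 0.99757 × 15.9949 + 0.00038 × 16.9991 + 0.00205 × 17.9992
= 15.95603 + 0.00646 + 0.03690 = 15.99939 u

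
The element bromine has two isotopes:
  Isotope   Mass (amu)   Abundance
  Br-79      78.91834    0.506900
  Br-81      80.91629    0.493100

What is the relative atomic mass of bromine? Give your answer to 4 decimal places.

79.9035 amu

The abundance-weighted mean is 0.506900 × 78.91834 + 0.493100 × 80.91629
= 40.003707 + 39.899823 = 79.903530 amu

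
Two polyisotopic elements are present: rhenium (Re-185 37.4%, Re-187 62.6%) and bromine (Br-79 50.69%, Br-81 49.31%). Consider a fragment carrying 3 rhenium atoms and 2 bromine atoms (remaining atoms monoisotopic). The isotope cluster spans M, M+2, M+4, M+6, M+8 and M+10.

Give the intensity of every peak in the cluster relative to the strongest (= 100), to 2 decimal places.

3.88 : 27.01 : 74.13 : 100.00 : 66.21 : 17.20

Rhenium pattern (n=3): 0.05231362 : 0.26268713 : 0.43968487 : 0.24531438
Bromine pattern (n=2): 0.25694761 : 0.49990478 : 0.24314761
Convolve the two distributions (both contribute in 2-u steps):
  M: 0.05231362×0.25694761 = 0.013442
  M+2: 0.05231362×0.49990478 + 0.26268713×0.25694761 = 0.093649
  M+4: 0.05231362×0.24314761 + 0.26268713×0.49990478 + 0.43968487×0.25694761 = 0.257014
  M+6: 0.26268713×0.24314761 + 0.43968487×0.49990478 + 0.24531438×0.25694761 = 0.346705
  M+8: 0.43968487×0.24314761 + 0.24531438×0.49990478 = 0.229542
  M+10: 0.24531438×0.24314761 = 0.059648
Scale to base peak (0.346705) = 100: 3.88 : 27.01 : 74.13 : 100.00 : 66.21 : 17.20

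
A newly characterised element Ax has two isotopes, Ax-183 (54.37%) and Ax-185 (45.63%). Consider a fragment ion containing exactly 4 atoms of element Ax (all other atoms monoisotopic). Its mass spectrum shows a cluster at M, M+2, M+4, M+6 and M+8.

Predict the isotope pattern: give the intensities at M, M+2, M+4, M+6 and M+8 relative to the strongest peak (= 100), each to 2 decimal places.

Each Ax atom is independently Ax-183 (p = 0.5437) or Ax-185 (q = 0.4563); the cluster is the binomial expansion (p + q)^4.
P(M) = 0.5437^4 = 0.087385
P(M+2) = 4 × 0.5437^3 × 0.4563^1 = 0.293352
P(M+4) = 6 × 0.5437^2 × 0.4563^2 = 0.369293
P(M+6) = 4 × 0.5437^1 × 0.4563^3 = 0.206619
P(M+8) = 0.4563^4 = 0.043351
The M+4 peak is largest (0.369293); scaling to 100 gives 23.66 : 79.44 : 100.00 : 55.95 : 11.74.

23.66 : 79.44 : 100.00 : 55.95 : 11.74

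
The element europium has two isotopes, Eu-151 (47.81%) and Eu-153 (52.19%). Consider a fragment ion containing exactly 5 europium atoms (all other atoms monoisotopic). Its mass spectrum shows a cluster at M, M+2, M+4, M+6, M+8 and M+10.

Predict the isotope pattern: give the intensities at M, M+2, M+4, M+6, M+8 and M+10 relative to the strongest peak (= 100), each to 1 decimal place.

Expanding (0.4781 + 0.5219)^5:
P(M) = 0.4781^5 = 0.024980
P(M+2) = 5 × 0.4781^4 × 0.5219^1 = 0.136343
P(M+4) = 10 × 0.4781^3 × 0.5219^2 = 0.297667
P(M+6) = 10 × 0.4781^2 × 0.5219^3 = 0.324937
P(M+8) = 5 × 0.4781^1 × 0.5219^4 = 0.177353
P(M+10) = 0.5219^5 = 0.038720
The M+6 peak is largest (0.324937); scaling to 100 gives 7.7 : 42.0 : 91.6 : 100.0 : 54.6 : 11.9.

7.7 : 42.0 : 91.6 : 100.0 : 54.6 : 11.9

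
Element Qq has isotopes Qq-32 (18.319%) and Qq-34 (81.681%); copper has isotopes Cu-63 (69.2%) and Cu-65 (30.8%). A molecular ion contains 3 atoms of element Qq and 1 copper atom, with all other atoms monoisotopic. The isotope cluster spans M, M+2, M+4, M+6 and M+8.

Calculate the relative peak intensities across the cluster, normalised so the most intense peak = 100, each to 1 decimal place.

Element Qq pattern (n=3): 0.0061476 : 0.08223294 : 0.36666133 : 0.54495813
Copper pattern (n=1): 0.6920 : 0.3080
Convolve the two distributions (both contribute in 2-u steps):
  M: 0.0061476×0.6920 = 0.004254
  M+2: 0.0061476×0.3080 + 0.08223294×0.6920 = 0.058799
  M+4: 0.08223294×0.3080 + 0.36666133×0.6920 = 0.279057
  M+6: 0.36666133×0.3080 + 0.54495813×0.6920 = 0.490043
  M+8: 0.54495813×0.3080 = 0.167847
Scale to base peak (0.490043) = 100: 0.9 : 12.0 : 56.9 : 100.0 : 34.3

0.9 : 12.0 : 56.9 : 100.0 : 34.3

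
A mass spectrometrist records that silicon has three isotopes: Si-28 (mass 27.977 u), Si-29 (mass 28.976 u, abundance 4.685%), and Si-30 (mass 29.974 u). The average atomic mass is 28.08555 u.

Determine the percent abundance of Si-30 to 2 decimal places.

Let x and y be the fractions of Si-28 and Si-30. Then x + y = 1 − 0.04685 = 0.95315 and 27.977x + 29.974y = 28.08555 − 0.04685×28.976 = 26.7280244.
Substituting: 27.977x + 29.974(0.95315 − x) = 26.7280244
(27.977 − 29.974)x = -1.8416937  ⇒  x = 0.92223, y = 0.03092
Si-28: 92.22%, Si-30: 3.09%.

3.09%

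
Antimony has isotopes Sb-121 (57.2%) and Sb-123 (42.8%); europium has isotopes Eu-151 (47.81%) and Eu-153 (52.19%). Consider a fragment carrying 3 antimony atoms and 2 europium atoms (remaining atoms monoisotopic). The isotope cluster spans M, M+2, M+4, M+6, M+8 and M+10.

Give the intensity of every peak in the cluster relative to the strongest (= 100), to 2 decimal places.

Antimony pattern (n=3): 0.18714925 : 0.42010426 : 0.31434374 : 0.07840275
Europium pattern (n=2): 0.22857961 : 0.49904078 : 0.27237961
Convolve the two distributions (both contribute in 2-u steps):
  M: 0.18714925×0.22857961 = 0.042779
  M+2: 0.18714925×0.49904078 + 0.42010426×0.22857961 = 0.189422
  M+4: 0.18714925×0.27237961 + 0.42010426×0.49904078 + 0.31434374×0.22857961 = 0.332477
  M+6: 0.42010426×0.27237961 + 0.31434374×0.49904078 + 0.07840275×0.22857961 = 0.289219
  M+8: 0.31434374×0.27237961 + 0.07840275×0.49904078 = 0.124747
  M+10: 0.07840275×0.27237961 = 0.021355
Scale to base peak (0.332477) = 100: 12.87 : 56.97 : 100.00 : 86.99 : 37.52 : 6.42

12.87 : 56.97 : 100.00 : 86.99 : 37.52 : 6.42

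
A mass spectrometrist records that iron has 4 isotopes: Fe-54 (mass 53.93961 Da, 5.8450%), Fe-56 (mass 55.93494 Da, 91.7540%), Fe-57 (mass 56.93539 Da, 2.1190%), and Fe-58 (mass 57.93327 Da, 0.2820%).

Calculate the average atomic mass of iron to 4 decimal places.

Average mass = Σ (abundance × isotope mass) = 0.058450 × 53.93961 + 0.917540 × 55.93494 + 0.021190 × 56.93539 + 0.002820 × 57.93327
= 3.152770 + 51.322545 + 1.206461 + 0.163372 = 55.845148 Da

55.8451 Da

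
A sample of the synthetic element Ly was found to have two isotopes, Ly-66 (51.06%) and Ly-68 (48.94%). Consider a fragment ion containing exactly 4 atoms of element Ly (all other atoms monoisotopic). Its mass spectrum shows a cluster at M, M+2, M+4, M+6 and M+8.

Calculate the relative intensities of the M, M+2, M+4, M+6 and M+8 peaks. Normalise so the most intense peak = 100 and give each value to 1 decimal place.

18.1 : 69.6 : 100.0 : 63.9 : 15.3

Each Ly atom is independently Ly-66 (p = 0.5106) or Ly-68 (q = 0.4894); the cluster is the binomial expansion (p + q)^4.
P(M) = 0.5106^4 = 0.067971
P(M+2) = 4 × 0.5106^3 × 0.4894^1 = 0.260595
P(M+4) = 6 × 0.5106^2 × 0.4894^2 = 0.374663
P(M+6) = 4 × 0.5106^1 × 0.4894^3 = 0.239405
P(M+8) = 0.4894^4 = 0.057366
The M+4 peak is largest (0.374663); scaling to 100 gives 18.1 : 69.6 : 100.0 : 63.9 : 15.3.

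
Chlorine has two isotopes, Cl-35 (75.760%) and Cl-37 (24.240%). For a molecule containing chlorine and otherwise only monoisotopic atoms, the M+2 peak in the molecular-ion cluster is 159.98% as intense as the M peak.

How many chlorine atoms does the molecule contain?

5

The M+2/M ratio from n Cl atoms is n · q/p = n · 0.24240/0.75760.
n = 1.5998 × 0.75760/0.24240 = 5.00 ≈ 5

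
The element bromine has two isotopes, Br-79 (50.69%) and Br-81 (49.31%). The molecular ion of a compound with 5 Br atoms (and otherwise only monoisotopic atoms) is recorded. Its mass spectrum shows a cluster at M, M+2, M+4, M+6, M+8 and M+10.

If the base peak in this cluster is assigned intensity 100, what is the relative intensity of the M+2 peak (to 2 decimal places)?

51.40

Binomial terms of (0.5069 + 0.4931)^5: M 0.0335, M+2 0.1628, M+4 0.3167, M+6 0.3081, M+8 0.1498, M+10 0.0292 → M+4 is the base peak.
P(M+4) = C(5,2) × 0.5069^3 × 0.4931^2 = 10 × 0.13024674 × 0.24314761 = 0.316692 (base)
P(M+2) = C(5,1) × 0.5069^4 × 0.4931^1 = 5 × 0.06602207 × 0.4931 = 0.162777
Relative intensity = 0.162777 / 0.316692 × 100 = 51.40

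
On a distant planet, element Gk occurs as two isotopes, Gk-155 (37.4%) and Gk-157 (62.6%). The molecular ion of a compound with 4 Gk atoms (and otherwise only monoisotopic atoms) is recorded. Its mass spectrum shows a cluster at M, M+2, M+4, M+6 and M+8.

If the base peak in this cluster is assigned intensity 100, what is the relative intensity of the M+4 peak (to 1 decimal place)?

Term probabilities: M 0.0196, M+2 0.1310, M+4 0.3289, M+6 0.3670, M+8 0.1536. Base peak = M+6.
P(M+6) = C(4,3) × 0.374^1 × 0.626^3 = 4 × 0.3740 × 0.24531438 = 0.366990 (base)
P(M+4) = C(4,2) × 0.374^2 × 0.626^2 = 6 × 0.139876 × 0.391876 = 0.328884
Relative intensity = 0.328884 / 0.366990 × 100 = 89.6

89.6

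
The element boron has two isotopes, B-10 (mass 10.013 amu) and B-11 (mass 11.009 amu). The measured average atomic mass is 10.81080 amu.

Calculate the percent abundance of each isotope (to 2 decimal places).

B-10: 19.90%, B-11: 80.10%

Writing the weighted mean with unknown fraction x of B-10:
10.013·x + 11.009·(1 − x) = 10.81080
(10.013 − 11.009)·x = 10.81080 − 11.009
x = -0.19820 / -0.996 = 0.19900 → 19.90% B-10, 80.10% B-11.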